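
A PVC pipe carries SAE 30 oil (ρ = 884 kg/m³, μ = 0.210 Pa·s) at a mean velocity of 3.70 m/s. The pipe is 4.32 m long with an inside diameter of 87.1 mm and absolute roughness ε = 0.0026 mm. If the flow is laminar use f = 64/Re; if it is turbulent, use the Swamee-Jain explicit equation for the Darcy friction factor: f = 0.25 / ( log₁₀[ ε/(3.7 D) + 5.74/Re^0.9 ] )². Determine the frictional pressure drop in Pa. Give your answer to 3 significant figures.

Reynolds number Re = ρVD/μ = 884 · 3.7 · 0.0871 / 0.21 = 1357.
Re < 2300 → laminar flow, so f = 64/Re = 64/1357 = 0.04718 (the turbulent correlation is not needed).
Darcy-Weisbach: ΔP = f(L/D)(ρV²/2) = 0.04718·(4.32/0.0871)·(884·3.7²/2) = 0.04718·49.6·6051 = 1.416e+04 Pa.

ΔP ≈ 14200 Pa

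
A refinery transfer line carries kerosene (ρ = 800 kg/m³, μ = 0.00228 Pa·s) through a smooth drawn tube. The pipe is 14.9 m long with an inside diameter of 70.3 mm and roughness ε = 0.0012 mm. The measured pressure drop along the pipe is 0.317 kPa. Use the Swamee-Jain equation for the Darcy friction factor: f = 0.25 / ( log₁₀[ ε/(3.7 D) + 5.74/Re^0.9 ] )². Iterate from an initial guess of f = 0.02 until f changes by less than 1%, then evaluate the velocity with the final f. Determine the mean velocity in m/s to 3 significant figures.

Rearranging Darcy-Weisbach: V = √(2·ΔP·D/(f·L·ρ)). With ε/D = 1.2e-06/0.0703 = 1.71e-05, iterate starting from f = 0.02:
  f = 0.02 → V = √(2·317·0.0703/(0.02·14.9·800)) = 0.4324 m/s; Re = ρVD/μ = 1.067e+04; f → 0.03046
  f = 0.03046 → V = 0.3504 m/s; Re = 8642; f → 0.03228
  f = 0.03228 → V = 0.3403 m/s; Re = 8395; f → 0.03255
Converged (Δf/f < 1%). With the final f = 0.03255: V = √(2·317·0.0703/(0.03255·14.9·800)) = 0.3389 m/s.

V ≈ 0.339 m/s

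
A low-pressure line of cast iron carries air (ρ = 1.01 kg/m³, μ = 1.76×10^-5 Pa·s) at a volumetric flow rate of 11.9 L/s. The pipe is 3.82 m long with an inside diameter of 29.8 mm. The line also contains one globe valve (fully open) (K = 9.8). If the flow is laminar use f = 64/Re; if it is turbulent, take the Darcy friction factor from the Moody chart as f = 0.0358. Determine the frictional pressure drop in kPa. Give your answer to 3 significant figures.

Q = 11.9 L/s = 11.9/1000 = 0.0119 m³/s.
Cross-sectional area A = πD²/4 = π(0.0298)²/4 = 0.0006975 m²; mean velocity V = Q/A = 0.0119/0.0006975 = 17.06 m/s.
Reynolds number Re = ρVD/μ = 1.01 · 17.06 · 0.0298 / 1.76e-05 = 2.918e+04.
Re > 4000 → turbulent; use the Moody-chart value f = 0.0358.
Total minor-loss coefficient ΣK = 1·9.8 = 9.8.
ΔP = [f·L/D + ΣK]·(ρV²/2) = [0.0358·3.82/0.0298 + 9.8]·(1.01·17.06²/2) = [4.589 + 9.8]·147 = 2115 Pa.
ΔP = 2115 Pa = 2.12 kPa.

ΔP ≈ 2.12 kPa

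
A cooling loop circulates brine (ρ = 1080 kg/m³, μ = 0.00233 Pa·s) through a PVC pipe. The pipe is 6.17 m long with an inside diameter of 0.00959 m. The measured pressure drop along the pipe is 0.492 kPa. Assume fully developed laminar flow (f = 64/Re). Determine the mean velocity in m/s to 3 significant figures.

For laminar flow, f = 64/Re with Re = ρVD/μ, so Darcy-Weisbach reduces to ΔP = 32μLV/D². Solving for V: V = ΔP·D²/(32μL) = 492·(0.00959)²/(32·0.00233·6.17) = 0.09836 m/s.
Check: Re = ρVD/μ = 1080·0.09836·0.00959/0.00233 = 437.2 < 2300, so the laminar assumption holds.

V ≈ 0.0984 m/s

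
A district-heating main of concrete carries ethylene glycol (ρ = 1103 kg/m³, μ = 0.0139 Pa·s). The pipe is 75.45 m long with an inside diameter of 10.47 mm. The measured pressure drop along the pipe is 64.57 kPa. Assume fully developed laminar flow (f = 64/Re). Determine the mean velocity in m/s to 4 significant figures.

For laminar flow, f = 64/Re with Re = ρVD/μ, so Darcy-Weisbach reduces to ΔP = 32μLV/D². Solving for V: V = ΔP·D²/(32μL) = 6.457e+04·(0.01047)²/(32·0.0139·75.45) = 0.2109 m/s.
Check: Re = ρVD/μ = 1103·0.2109·0.01047/0.0139 = 175.2 < 2300, so the laminar assumption holds.

V ≈ 0.2109 m/s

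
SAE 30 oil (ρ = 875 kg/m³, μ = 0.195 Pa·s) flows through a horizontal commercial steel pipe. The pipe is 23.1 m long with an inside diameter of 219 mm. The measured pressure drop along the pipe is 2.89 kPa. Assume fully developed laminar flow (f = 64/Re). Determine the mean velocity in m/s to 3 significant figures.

For laminar flow, f = 64/Re with Re = ρVD/μ, so Darcy-Weisbach reduces to ΔP = 32μLV/D². Solving for V: V = ΔP·D²/(32μL) = 2890·(0.219)²/(32·0.195·23.1) = 0.9616 m/s.
Check: Re = ρVD/μ = 875·0.9616·0.219/0.195 = 944.9 < 2300, so the laminar assumption holds.

V ≈ 0.962 m/s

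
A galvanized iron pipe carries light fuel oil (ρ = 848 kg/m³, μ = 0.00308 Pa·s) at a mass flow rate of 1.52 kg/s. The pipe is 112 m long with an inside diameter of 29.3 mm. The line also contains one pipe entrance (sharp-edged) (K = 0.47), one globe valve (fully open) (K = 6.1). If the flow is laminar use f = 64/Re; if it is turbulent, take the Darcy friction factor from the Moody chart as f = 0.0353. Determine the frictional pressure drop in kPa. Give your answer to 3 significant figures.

A = πD²/4 = π(0.0293)²/4 = 0.0006743 m²; mean velocity V = ṁ/(ρA) = 1.52/(848 · 0.0006743) = 2.658 m/s.
Reynolds number Re = ρVD/μ = 848 · 2.658 · 0.0293 / 0.00308 = 2.145e+04.
Re > 4000 → turbulent; use the Moody-chart value f = 0.0353.
Total minor-loss coefficient ΣK = 1·0.47 + 1·6.1 = 6.57.
ΔP = [f·L/D + ΣK]·(ρV²/2) = [0.0353·112/0.0293 + 6.57]·(848·2.658²/2) = [134.9 + 6.57]·2996 = 4.24e+05 Pa.
ΔP = 4.24e+05 Pa = 424 kPa.

ΔP ≈ 424 kPa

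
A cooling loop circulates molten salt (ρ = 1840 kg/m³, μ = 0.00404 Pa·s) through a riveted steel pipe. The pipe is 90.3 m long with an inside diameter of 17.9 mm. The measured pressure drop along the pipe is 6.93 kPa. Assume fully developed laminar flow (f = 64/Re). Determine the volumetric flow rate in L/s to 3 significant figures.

Q ≈ 0.0479 L/s

For laminar flow, f = 64/Re with Re = ρVD/μ, so Darcy-Weisbach reduces to ΔP = 32μLV/D². Solving for V: V = ΔP·D²/(32μL) = 6930·(0.0179)²/(32·0.00404·90.3) = 0.1902 m/s.
Check: Re = ρVD/μ = 1840·0.1902·0.0179/0.00404 = 1551 < 2300, so the laminar assumption holds.
Q = V·A = 0.1902·(π/4·0.0179²) = 4.786e-05 m³/s = 0.0479 L/s.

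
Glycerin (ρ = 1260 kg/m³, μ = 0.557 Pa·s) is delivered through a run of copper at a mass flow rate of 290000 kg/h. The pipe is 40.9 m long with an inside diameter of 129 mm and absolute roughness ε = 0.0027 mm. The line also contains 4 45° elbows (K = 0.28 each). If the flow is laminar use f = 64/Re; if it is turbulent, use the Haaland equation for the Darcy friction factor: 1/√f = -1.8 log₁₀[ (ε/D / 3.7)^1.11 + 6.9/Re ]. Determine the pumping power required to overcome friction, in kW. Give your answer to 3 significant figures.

ṁ = 290000 kg/h = 290000/3600 = 80.56 kg/s.
A = πD²/4 = π(0.129)²/4 = 0.01307 m²; mean velocity V = ṁ/(ρA) = 80.56/(1260 · 0.01307) = 4.892 m/s.
Reynolds number Re = ρVD/μ = 1260 · 4.892 · 0.129 / 0.557 = 1427.
Re < 2300 → laminar flow, so f = 64/Re = 64/1427 = 0.04484 (the turbulent correlation is not needed).
Total minor-loss coefficient ΣK = 4·0.28 = 1.12.
ΔP = [f·L/D + ΣK]·(ρV²/2) = [0.04484·40.9/0.129 + 1.12]·(1260·4.892²/2) = [14.22 + 1.12]·1.507e+04 = 2.312e+05 Pa.
Q = ṁ/ρ = 80.56/1260 = 0.06393 m³/s.
Pumping power P = QΔP = 0.06393·2.312e+05 = 14780 W = 14.8 kW.

P ≈ 14.8 kW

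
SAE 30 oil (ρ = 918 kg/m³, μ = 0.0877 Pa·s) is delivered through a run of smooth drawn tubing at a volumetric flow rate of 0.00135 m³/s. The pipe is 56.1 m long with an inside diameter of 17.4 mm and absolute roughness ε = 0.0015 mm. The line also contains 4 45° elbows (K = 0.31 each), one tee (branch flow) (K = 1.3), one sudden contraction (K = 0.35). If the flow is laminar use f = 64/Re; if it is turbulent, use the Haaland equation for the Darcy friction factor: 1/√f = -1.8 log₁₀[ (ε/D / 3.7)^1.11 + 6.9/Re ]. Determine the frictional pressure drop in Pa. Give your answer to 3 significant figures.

ΔP ≈ 3.00×10^6 Pa

Cross-sectional area A = πD²/4 = π(0.0174)²/4 = 0.0002378 m²; mean velocity V = Q/A = 0.00135/0.0002378 = 5.677 m/s.
Reynolds number Re = ρVD/μ = 918 · 5.677 · 0.0174 / 0.0877 = 1034.
Re < 2300 → laminar flow, so f = 64/Re = 64/1034 = 0.06189 (the turbulent correlation is not needed).
Total minor-loss coefficient ΣK = 4·0.31 + 1·1.3 + 1·0.35 = 2.89.
ΔP = [f·L/D + ΣK]·(ρV²/2) = [0.06189·56.1/0.0174 + 2.89]·(918·5.677²/2) = [199.6 + 2.89]·1.479e+04 = 2.995e+06 Pa.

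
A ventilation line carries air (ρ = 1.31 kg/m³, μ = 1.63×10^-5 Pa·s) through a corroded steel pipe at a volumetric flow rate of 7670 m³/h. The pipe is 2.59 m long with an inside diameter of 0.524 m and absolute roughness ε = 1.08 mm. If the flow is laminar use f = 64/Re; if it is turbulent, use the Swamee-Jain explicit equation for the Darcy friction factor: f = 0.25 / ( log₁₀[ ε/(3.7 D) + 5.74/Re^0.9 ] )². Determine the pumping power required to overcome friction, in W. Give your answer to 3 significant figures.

P ≈ 16.3 W

Q = 7670 m³/h = 7670/3600 = 2.131 m³/s.
Cross-sectional area A = πD²/4 = π(0.524)²/4 = 0.2157 m²; mean velocity V = Q/A = 2.131/0.2157 = 9.88 m/s.
Reynolds number Re = ρVD/μ = 1.31 · 9.88 · 0.524 / 1.63e-05 = 4.161e+05.
Re > 4000 → turbulent. Relative roughness ε/D = 0.00108/0.524 = 0.00206. Swamee-Jain: f = 0.25/(log₁₀[0.00206/3.7 + 5.74/4.161e+05^0.9])² = 0.25/(log₁₀[0.000557 + 5.03e-05])² = 0.25/(-3.217)² = 0.02416.
Darcy-Weisbach: ΔP = f(L/D)(ρV²/2) = 0.02416·(2.59/0.524)·(1.31·9.88²/2) = 0.02416·4.943·63.93 = 7.636 Pa.
Pumping power P = QΔP = 2.131·7.636 = 16.27 W = 16.3 W.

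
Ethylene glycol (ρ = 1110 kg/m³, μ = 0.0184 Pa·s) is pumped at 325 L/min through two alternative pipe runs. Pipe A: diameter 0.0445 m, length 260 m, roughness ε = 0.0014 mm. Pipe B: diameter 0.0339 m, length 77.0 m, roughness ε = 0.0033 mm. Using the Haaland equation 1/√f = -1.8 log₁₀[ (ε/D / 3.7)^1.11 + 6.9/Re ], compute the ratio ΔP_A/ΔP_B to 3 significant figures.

ΔP_A/ΔP_B ≈ 0.930

Pipe A: V = Q/A = 0.005417/0.001555 = 3.483 m/s; Re = 9349; ε/D = 3.15e-05; Haaland → f = 0.03149; ΔP_A = f(L/D)(ρV²/2) = 1.239e+06 Pa.
Pipe B: V = Q/A = 0.005417/0.0009026 = 6.001 m/s; Re = 1.227e+04; ε/D = 9.73e-05; Haaland → f = 0.02933; ΔP_B = f(L/D)(ρV²/2) = 1.332e+06 Pa.
ΔP_A/ΔP_B = 1.239e+06/1.332e+06 = 0.930.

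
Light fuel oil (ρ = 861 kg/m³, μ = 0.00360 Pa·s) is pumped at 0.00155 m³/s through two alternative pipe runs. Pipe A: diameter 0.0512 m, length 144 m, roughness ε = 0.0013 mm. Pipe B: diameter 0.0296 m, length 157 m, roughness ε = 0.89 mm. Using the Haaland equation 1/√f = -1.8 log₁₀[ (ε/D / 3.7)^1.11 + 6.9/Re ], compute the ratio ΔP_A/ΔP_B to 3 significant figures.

ΔP_A/ΔP_B ≈ 0.0316

Pipe A: V = Q/A = 0.00155/0.002059 = 0.7528 m/s; Re = 9219; ε/D = 2.54e-05; Haaland → f = 0.03161; ΔP_A = f(L/D)(ρV²/2) = 2.169e+04 Pa.
Pipe B: V = Q/A = 0.00155/0.0006881 = 2.252 m/s; Re = 1.595e+04; ε/D = 0.0301; Haaland → f = 0.05925; ΔP_B = f(L/D)(ρV²/2) = 6.864e+05 Pa.
ΔP_A/ΔP_B = 2.169e+04/6.864e+05 = 0.0316.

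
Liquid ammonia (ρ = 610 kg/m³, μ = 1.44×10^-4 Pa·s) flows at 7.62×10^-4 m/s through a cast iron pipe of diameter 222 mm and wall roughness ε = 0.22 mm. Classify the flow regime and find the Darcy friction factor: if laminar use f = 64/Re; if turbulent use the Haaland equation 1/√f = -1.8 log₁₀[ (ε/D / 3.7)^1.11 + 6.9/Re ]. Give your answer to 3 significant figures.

Re = ρVD/μ = 610·0.000762·0.222/0.000144 = 716.6.
Re < 2300 → laminar, so f = 64/Re = 0.08931 (roughness is irrelevant in laminar flow).

f ≈ 0.0893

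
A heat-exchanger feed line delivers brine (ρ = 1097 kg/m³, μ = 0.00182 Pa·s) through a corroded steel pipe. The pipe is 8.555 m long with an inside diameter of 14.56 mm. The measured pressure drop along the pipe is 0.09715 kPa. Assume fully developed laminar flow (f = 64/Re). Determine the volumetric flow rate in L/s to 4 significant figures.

For laminar flow, f = 64/Re with Re = ρVD/μ, so Darcy-Weisbach reduces to ΔP = 32μLV/D². Solving for V: V = ΔP·D²/(32μL) = 97.15·(0.01456)²/(32·0.00182·8.555) = 0.04134 m/s.
Check: Re = ρVD/μ = 1097·0.04134·0.01456/0.00182 = 362.8 < 2300, so the laminar assumption holds.
Q = V·A = 0.04134·(π/4·0.01456²) = 6.882e-06 m³/s = 0.006882 L/s.

Q ≈ 0.006882 L/s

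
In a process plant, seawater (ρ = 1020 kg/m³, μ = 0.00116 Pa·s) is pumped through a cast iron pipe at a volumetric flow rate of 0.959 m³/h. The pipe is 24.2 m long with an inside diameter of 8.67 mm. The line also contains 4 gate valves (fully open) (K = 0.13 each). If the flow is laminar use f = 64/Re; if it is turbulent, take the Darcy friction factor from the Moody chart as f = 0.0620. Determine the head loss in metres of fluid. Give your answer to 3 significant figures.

Q = 0.959 m³/h = 0.959/3600 = 0.0002664 m³/s.
Cross-sectional area A = πD²/4 = π(0.00867)²/4 = 5.904e-05 m²; mean velocity V = Q/A = 0.0002664/5.904e-05 = 4.512 m/s.
Reynolds number Re = ρVD/μ = 1020 · 4.512 · 0.00867 / 0.00116 = 3.44e+04.
Re > 4000 → turbulent; use the Moody-chart value f = 0.0620.
Total minor-loss coefficient ΣK = 4·0.13 = 0.52.
ΔP = [f·L/D + ΣK]·(ρV²/2) = [0.062·24.2/0.00867 + 0.52]·(1020·4.512²/2) = [173.1 + 0.52]·1.038e+04 = 1.802e+06 Pa.
Head loss h_f = ΔP/(ρg) = 1.802e+06/(1020·9.81) = 180 m.

h_f ≈ 180 m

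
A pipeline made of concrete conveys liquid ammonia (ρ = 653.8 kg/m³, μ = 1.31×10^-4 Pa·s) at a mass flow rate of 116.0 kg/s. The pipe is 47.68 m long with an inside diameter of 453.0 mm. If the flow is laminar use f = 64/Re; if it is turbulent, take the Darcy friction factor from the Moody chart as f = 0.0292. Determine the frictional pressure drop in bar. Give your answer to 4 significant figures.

A = πD²/4 = π(0.453)²/4 = 0.1612 m²; mean velocity V = ṁ/(ρA) = 116/(653.8 · 0.1612) = 1.101 m/s.
Reynolds number Re = ρVD/μ = 653.8 · 1.101 · 0.453 / 0.000131 = 2.489e+06.
Re > 4000 → turbulent; use the Moody-chart value f = 0.0292.
Darcy-Weisbach: ΔP = f(L/D)(ρV²/2) = 0.0292·(47.68/0.453)·(653.8·1.101²/2) = 0.0292·105.3·396.2 = 1218 Pa.
ΔP = 1218 Pa = 0.01218 bar.

ΔP ≈ 0.01218 bar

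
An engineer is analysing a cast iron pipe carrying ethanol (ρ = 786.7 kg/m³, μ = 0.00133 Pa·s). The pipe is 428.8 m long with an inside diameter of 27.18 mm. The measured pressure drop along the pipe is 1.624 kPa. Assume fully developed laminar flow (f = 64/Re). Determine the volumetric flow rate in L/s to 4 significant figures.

Q ≈ 0.03814 L/s

For laminar flow, f = 64/Re with Re = ρVD/μ, so Darcy-Weisbach reduces to ΔP = 32μLV/D². Solving for V: V = ΔP·D²/(32μL) = 1624·(0.02718)²/(32·0.00133·428.8) = 0.06574 m/s.
Check: Re = ρVD/μ = 786.7·0.06574·0.02718/0.00133 = 1057 < 2300, so the laminar assumption holds.
Q = V·A = 0.06574·(π/4·0.02718²) = 3.814e-05 m³/s = 0.03814 L/s.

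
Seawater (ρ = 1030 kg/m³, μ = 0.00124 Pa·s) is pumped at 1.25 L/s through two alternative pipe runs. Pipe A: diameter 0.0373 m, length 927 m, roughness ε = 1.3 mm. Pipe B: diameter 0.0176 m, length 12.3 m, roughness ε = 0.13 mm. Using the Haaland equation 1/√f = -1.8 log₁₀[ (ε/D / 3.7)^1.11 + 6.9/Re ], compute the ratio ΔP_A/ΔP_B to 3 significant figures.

ΔP_A/ΔP_B ≈ 3.09

Pipe A: V = Q/A = 0.00125/0.001093 = 1.144 m/s; Re = 3.544e+04; ε/D = 0.0349; Haaland → f = 0.06184; ΔP_A = f(L/D)(ρV²/2) = 1.036e+06 Pa.
Pipe B: V = Q/A = 0.00125/0.0002433 = 5.138 m/s; Re = 7.511e+04; ε/D = 0.00739; Haaland → f = 0.03525; ΔP_B = f(L/D)(ρV²/2) = 3.35e+05 Pa.
ΔP_A/ΔP_B = 1.036e+06/3.35e+05 = 3.09.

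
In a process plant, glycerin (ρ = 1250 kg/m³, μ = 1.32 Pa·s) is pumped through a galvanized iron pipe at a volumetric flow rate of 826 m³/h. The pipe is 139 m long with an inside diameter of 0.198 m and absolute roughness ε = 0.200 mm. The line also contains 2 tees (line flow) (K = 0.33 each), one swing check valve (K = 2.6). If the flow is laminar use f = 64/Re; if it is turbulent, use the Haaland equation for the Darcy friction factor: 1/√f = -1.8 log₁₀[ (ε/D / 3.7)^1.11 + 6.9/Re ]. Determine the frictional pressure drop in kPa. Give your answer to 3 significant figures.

Q = 826 m³/h = 826/3600 = 0.2294 m³/s.
Cross-sectional area A = πD²/4 = π(0.198)²/4 = 0.03079 m²; mean velocity V = Q/A = 0.2294/0.03079 = 7.452 m/s.
Reynolds number Re = ρVD/μ = 1250 · 7.452 · 0.198 / 1.32 = 1397.
Re < 2300 → laminar flow, so f = 64/Re = 64/1397 = 0.04581 (the turbulent correlation is not needed).
Total minor-loss coefficient ΣK = 2·0.33 + 1·2.6 = 3.26.
ΔP = [f·L/D + ΣK]·(ρV²/2) = [0.04581·139/0.198 + 3.26]·(1250·7.452²/2) = [32.16 + 3.26]·3.471e+04 = 1.229e+06 Pa.
ΔP = 1.229e+06 Pa = 1230 kPa.

ΔP ≈ 1230 kPa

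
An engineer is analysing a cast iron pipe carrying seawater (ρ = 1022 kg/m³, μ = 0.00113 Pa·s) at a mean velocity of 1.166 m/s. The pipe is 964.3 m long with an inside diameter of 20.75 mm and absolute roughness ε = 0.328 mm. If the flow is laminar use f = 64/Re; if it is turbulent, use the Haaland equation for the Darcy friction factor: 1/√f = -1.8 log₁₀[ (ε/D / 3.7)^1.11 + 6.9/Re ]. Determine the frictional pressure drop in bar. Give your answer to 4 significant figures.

ΔP ≈ 15.03 bar

Reynolds number Re = ρVD/μ = 1022 · 1.166 · 0.02075 / 0.00113 = 2.188e+04.
Re > 4000 → turbulent. Relative roughness ε/D = 0.000328/0.02075 = 0.0158. Haaland: 1/√f = -1.8 log₁₀[(0.0158/3.7)^1.11 + 6.9/2.188e+04] = -1.8 log₁₀[0.00234 + 0.000315] = 4.635, so f = 0.04654.
Darcy-Weisbach: ΔP = f(L/D)(ρV²/2) = 0.04654·(964.3/0.02075)·(1022·1.166²/2) = 0.04654·4.647e+04·694.7 = 1.503e+06 Pa.
ΔP = 1.503e+06 Pa = 15.03 bar.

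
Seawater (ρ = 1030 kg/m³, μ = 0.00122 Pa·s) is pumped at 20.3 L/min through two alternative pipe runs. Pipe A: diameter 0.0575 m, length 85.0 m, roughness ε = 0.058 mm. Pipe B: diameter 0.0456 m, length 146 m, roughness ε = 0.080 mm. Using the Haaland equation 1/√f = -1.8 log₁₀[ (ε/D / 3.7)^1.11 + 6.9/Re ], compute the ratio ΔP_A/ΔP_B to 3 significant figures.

Pipe A: V = Q/A = 0.0003383/0.002597 = 0.1303 m/s; Re = 6325; ε/D = 0.00101; Haaland → f = 0.03619; ΔP_A = f(L/D)(ρV²/2) = 467.7 Pa.
Pipe B: V = Q/A = 0.0003383/0.001633 = 0.2072 m/s; Re = 7976; ε/D = 0.00175; Haaland → f = 0.03497; ΔP_B = f(L/D)(ρV²/2) = 2475 Pa.
ΔP_A/ΔP_B = 467.7/2475 = 0.189.

ΔP_A/ΔP_B ≈ 0.189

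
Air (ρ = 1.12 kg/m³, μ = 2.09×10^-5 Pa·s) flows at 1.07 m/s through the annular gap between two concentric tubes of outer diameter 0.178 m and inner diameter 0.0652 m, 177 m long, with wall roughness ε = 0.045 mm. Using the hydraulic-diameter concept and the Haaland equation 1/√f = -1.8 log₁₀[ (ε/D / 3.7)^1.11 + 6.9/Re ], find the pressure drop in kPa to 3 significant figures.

ΔP ≈ 0.0355 kPa

Hydraulic diameter D_h = 4A/P = D_o - D_i = 0.178 - 0.0652 = 0.1128 m.
Re = ρVD_h/μ = 1.12·1.07·0.1128/2.09e-05 = 6468.
ε/D_h = 4.5e-05/0.1128 = 0.000399; Haaland gives 1/√f = -1.8 log₁₀[3.95e-05+0.00107] = 5.321, so f = 0.03532.
ΔP = f(L/D_h)(ρV²/2) = 0.03532·177/0.1128·0.6411 = 35.53 Pa.
ΔP = 0.0355 kPa.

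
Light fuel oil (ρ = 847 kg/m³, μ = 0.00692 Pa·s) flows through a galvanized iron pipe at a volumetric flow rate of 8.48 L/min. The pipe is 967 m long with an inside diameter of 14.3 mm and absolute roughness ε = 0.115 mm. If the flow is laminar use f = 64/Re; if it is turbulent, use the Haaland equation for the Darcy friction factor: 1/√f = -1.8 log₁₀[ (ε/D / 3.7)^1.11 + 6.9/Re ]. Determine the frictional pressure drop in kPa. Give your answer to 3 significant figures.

Q = 8.48 L/min = 8.48/60000 = 0.0001413 m³/s.
Cross-sectional area A = πD²/4 = π(0.0143)²/4 = 0.0001606 m²; mean velocity V = Q/A = 0.0001413/0.0001606 = 0.88 m/s.
Reynolds number Re = ρVD/μ = 847 · 0.88 · 0.0143 / 0.00692 = 1540.
Re < 2300 → laminar flow, so f = 64/Re = 64/1540 = 0.04155 (the turbulent correlation is not needed).
Darcy-Weisbach: ΔP = f(L/D)(ρV²/2) = 0.04155·(967/0.0143)·(847·0.88²/2) = 0.04155·6.762e+04·328 = 9.215e+05 Pa.
ΔP = 9.215e+05 Pa = 921 kPa.

ΔP ≈ 921 kPa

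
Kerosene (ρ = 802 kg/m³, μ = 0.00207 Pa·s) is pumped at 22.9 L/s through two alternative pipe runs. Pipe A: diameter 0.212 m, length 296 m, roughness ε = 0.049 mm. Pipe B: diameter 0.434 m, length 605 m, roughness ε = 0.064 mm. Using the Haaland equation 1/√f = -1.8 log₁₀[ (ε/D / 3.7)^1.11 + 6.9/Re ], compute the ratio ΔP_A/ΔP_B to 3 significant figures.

ΔP_A/ΔP_B ≈ 15.2

Pipe A: V = Q/A = 0.0229/0.0353 = 0.6487 m/s; Re = 5.329e+04; ε/D = 0.000231; Haaland → f = 0.02114; ΔP_A = f(L/D)(ρV²/2) = 4982 Pa.
Pipe B: V = Q/A = 0.0229/0.1479 = 0.1548 m/s; Re = 2.603e+04; ε/D = 0.000147; Haaland → f = 0.02441; ΔP_B = f(L/D)(ρV²/2) = 327 Pa.
ΔP_A/ΔP_B = 4982/327 = 15.2.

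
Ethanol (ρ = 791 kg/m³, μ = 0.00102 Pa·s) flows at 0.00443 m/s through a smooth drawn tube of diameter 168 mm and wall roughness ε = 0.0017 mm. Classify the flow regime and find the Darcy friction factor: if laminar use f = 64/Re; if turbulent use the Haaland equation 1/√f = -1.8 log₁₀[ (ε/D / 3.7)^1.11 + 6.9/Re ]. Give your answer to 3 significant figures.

Re = ρVD/μ = 791·0.00443·0.168/0.00102 = 577.2.
Re < 2300 → laminar, so f = 64/Re = 0.1109 (roughness is irrelevant in laminar flow).

f ≈ 0.111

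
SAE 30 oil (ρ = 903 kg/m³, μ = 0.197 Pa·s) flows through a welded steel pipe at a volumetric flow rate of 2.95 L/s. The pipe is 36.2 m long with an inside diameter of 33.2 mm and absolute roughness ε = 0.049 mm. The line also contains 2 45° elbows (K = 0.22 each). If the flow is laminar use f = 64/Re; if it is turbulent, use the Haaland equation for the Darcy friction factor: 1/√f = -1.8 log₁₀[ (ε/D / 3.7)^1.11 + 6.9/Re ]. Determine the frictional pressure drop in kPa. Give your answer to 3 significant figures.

Q = 2.95 L/s = 2.95/1000 = 0.00295 m³/s.
Cross-sectional area A = πD²/4 = π(0.0332)²/4 = 0.0008657 m²; mean velocity V = Q/A = 0.00295/0.0008657 = 3.408 m/s.
Reynolds number Re = ρVD/μ = 903 · 3.408 · 0.0332 / 0.197 = 518.6.
Re < 2300 → laminar flow, so f = 64/Re = 64/518.6 = 0.1234 (the turbulent correlation is not needed).
Total minor-loss coefficient ΣK = 2·0.22 = 0.44.
ΔP = [f·L/D + ΣK]·(ρV²/2) = [0.1234·36.2/0.0332 + 0.44]·(903·3.408²/2) = [134.6 + 0.44]·5243 = 7.078e+05 Pa.
ΔP = 7.078e+05 Pa = 708 kPa.

ΔP ≈ 708 kPa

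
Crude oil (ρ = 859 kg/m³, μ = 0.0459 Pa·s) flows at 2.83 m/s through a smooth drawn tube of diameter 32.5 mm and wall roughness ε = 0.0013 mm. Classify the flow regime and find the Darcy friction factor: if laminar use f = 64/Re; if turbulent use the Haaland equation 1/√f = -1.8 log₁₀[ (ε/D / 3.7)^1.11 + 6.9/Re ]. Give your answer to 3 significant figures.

f ≈ 0.0372

Re = ρVD/μ = 859·2.83·0.0325/0.0459 = 1721.
Re < 2300 → laminar, so f = 64/Re = 0.03718 (roughness is irrelevant in laminar flow).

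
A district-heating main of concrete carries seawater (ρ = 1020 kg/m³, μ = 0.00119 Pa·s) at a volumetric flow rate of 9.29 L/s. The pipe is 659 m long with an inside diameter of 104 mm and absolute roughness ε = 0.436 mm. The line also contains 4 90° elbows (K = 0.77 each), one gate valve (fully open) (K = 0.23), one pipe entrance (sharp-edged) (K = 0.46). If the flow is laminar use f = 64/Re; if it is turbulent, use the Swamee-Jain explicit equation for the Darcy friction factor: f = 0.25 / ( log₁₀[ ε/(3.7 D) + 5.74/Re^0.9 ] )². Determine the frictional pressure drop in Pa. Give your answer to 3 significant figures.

Q = 9.29 L/s = 9.29/1000 = 0.00929 m³/s.
Cross-sectional area A = πD²/4 = π(0.104)²/4 = 0.008495 m²; mean velocity V = Q/A = 0.00929/0.008495 = 1.094 m/s.
Reynolds number Re = ρVD/μ = 1020 · 1.094 · 0.104 / 0.00119 = 9.749e+04.
Re > 4000 → turbulent. Relative roughness ε/D = 0.000436/0.104 = 0.00419. Swamee-Jain: f = 0.25/(log₁₀[0.00419/3.7 + 5.74/9.749e+04^0.9])² = 0.25/(log₁₀[0.00113 + 0.000186])² = 0.25/(-2.88)² = 0.03014.
Total minor-loss coefficient ΣK = 4·0.77 + 1·0.23 + 1·0.46 = 3.77.
ΔP = [f·L/D + ΣK]·(ρV²/2) = [0.03014·659/0.104 + 3.77]·(1020·1.094²/2) = [191 + 3.77]·609.9 = 1.188e+05 Pa.

ΔP ≈ 119000 Pa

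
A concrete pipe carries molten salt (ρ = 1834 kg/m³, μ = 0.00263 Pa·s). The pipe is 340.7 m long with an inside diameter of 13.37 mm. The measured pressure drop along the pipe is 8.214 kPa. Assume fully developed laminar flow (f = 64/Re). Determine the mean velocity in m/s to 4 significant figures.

For laminar flow, f = 64/Re with Re = ρVD/μ, so Darcy-Weisbach reduces to ΔP = 32μLV/D². Solving for V: V = ΔP·D²/(32μL) = 8214·(0.01337)²/(32·0.00263·340.7) = 0.05121 m/s.
Check: Re = ρVD/μ = 1834·0.05121·0.01337/0.00263 = 477.4 < 2300, so the laminar assumption holds.

V ≈ 0.05121 m/s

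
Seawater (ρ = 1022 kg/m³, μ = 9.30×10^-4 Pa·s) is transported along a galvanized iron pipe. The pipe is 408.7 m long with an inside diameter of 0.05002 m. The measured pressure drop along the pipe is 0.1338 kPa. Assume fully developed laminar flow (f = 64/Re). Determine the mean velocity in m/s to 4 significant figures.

V ≈ 0.02752 m/s

For laminar flow, f = 64/Re with Re = ρVD/μ, so Darcy-Weisbach reduces to ΔP = 32μLV/D². Solving for V: V = ΔP·D²/(32μL) = 133.8·(0.05002)²/(32·0.00093·408.7) = 0.02752 m/s.
Check: Re = ρVD/μ = 1022·0.02752·0.05002/0.00093 = 1513 < 2300, so the laminar assumption holds.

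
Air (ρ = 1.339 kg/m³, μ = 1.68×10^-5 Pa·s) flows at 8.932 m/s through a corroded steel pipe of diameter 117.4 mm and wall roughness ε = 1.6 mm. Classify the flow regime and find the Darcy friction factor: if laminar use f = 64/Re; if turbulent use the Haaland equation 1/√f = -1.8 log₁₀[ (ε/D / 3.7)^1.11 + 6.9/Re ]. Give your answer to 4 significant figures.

f ≈ 0.04285

Re = ρVD/μ = 1.339·8.932·0.1174/1.68e-05 = 8.358e+04.
Re > 4000 → turbulent. ε/D = 0.0016/0.1174 = 0.0136; Haaland: 1/√f = -1.8 log₁₀[0.00199 + 8.26e-05] = 4.831, so f = 0.04285.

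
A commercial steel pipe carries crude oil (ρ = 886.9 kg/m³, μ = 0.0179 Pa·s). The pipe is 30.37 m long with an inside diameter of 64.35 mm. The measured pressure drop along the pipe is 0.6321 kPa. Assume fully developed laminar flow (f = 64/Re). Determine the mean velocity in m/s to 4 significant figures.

V ≈ 0.1505 m/s

For laminar flow, f = 64/Re with Re = ρVD/μ, so Darcy-Weisbach reduces to ΔP = 32μLV/D². Solving for V: V = ΔP·D²/(32μL) = 632.1·(0.06435)²/(32·0.0179·30.37) = 0.1505 m/s.
Check: Re = ρVD/μ = 886.9·0.1505·0.06435/0.0179 = 479.7 < 2300, so the laminar assumption holds.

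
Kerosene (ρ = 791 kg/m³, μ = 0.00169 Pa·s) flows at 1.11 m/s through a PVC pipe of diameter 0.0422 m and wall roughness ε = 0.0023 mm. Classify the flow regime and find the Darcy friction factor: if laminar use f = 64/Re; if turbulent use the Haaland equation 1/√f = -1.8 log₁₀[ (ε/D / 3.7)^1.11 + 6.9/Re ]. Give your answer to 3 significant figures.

f ≈ 0.0253

Re = ρVD/μ = 791·1.11·0.0422/0.00169 = 2.192e+04.
Re > 4000 → turbulent. ε/D = 2.3e-06/0.0422 = 5.45e-05; Haaland: 1/√f = -1.8 log₁₀[4.33e-06 + 0.000315] = 6.293, so f = 0.02525.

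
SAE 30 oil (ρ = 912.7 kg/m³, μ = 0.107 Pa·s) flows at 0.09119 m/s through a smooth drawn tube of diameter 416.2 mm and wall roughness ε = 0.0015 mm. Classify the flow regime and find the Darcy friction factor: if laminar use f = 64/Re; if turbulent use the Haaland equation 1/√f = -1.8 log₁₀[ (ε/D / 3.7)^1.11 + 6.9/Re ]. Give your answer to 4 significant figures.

f ≈ 0.1977

Re = ρVD/μ = 912.7·0.09119·0.4162/0.107 = 323.7.
Re < 2300 → laminar, so f = 64/Re = 0.1977 (roughness is irrelevant in laminar flow).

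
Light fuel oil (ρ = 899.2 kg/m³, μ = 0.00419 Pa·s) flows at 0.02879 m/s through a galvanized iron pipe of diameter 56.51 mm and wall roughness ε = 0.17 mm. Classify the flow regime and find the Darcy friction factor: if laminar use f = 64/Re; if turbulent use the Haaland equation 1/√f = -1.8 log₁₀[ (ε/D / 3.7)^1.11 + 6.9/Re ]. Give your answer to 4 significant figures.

Re = ρVD/μ = 899.2·0.02879·0.05651/0.00419 = 349.1.
Re < 2300 → laminar, so f = 64/Re = 0.1833 (roughness is irrelevant in laminar flow).

f ≈ 0.1833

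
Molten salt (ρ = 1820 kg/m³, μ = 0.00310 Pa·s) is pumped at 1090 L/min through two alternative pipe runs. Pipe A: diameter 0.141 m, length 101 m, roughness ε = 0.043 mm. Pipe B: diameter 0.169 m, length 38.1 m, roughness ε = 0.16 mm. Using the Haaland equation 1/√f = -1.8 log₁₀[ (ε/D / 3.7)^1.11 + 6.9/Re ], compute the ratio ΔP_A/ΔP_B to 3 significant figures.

Pipe A: V = Q/A = 0.01817/0.01561 = 1.163 m/s; Re = 9.631e+04; ε/D = 0.000305; Haaland → f = 0.01933; ΔP_A = f(L/D)(ρV²/2) = 1.706e+04 Pa.
Pipe B: V = Q/A = 0.01817/0.02243 = 0.8099 m/s; Re = 8.035e+04; ε/D = 0.000947; Haaland → f = 0.02226; ΔP_B = f(L/D)(ρV²/2) = 2995 Pa.
ΔP_A/ΔP_B = 1.706e+04/2995 = 5.69.

ΔP_A/ΔP_B ≈ 5.69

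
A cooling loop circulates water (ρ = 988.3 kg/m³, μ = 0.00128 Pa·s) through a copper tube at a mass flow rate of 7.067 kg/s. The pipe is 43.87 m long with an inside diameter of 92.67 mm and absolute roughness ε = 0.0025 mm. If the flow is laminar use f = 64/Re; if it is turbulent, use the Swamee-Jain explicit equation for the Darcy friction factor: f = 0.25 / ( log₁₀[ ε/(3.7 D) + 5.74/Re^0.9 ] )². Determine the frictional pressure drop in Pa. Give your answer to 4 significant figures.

A = πD²/4 = π(0.09267)²/4 = 0.006745 m²; mean velocity V = ṁ/(ρA) = 7.067/(988.3 · 0.006745) = 1.06 m/s.
Reynolds number Re = ρVD/μ = 988.3 · 1.06 · 0.09267 / 0.00128 = 7.586e+04.
Re > 4000 → turbulent. Relative roughness ε/D = 2.5e-06/0.09267 = 2.7e-05. Swamee-Jain: f = 0.25/(log₁₀[2.7e-05/3.7 + 5.74/7.586e+04^0.9])² = 0.25/(log₁₀[7.29e-06 + 0.000233])² = 0.25/(-3.62)² = 0.01908.
Darcy-Weisbach: ΔP = f(L/D)(ρV²/2) = 0.01908·(43.87/0.09267)·(988.3·1.06²/2) = 0.01908·473.4·555.4 = 5017 Pa.

ΔP ≈ 5017 Pa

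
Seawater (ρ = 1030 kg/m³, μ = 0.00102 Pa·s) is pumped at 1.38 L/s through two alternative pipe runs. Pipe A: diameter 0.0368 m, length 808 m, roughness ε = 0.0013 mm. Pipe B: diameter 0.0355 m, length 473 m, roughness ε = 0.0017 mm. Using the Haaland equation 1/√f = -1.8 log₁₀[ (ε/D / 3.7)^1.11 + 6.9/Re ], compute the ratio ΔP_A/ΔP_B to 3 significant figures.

ΔP_A/ΔP_B ≈ 1.44

Pipe A: V = Q/A = 0.00138/0.001064 = 1.297 m/s; Re = 4.821e+04; ε/D = 3.53e-05; Haaland → f = 0.02097; ΔP_A = f(L/D)(ρV²/2) = 3.992e+05 Pa.
Pipe B: V = Q/A = 0.00138/0.0009898 = 1.394 m/s; Re = 4.998e+04; ε/D = 4.79e-05; Haaland → f = 0.02084; ΔP_B = f(L/D)(ρV²/2) = 2.78e+05 Pa.
ΔP_A/ΔP_B = 3.992e+05/2.78e+05 = 1.44.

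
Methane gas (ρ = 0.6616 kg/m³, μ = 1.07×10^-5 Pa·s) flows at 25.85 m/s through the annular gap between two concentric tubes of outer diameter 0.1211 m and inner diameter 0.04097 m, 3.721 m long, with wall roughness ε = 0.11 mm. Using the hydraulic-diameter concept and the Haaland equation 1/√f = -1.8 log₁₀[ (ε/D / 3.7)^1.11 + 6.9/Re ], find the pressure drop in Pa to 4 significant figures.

ΔP ≈ 234.1 Pa

Hydraulic diameter D_h = 4A/P = D_o - D_i = 0.1211 - 0.04097 = 0.08013 m.
Re = ρVD_h/μ = 0.6616·25.85·0.08013/1.07e-05 = 1.281e+05.
ε/D_h = 0.00011/0.08013 = 0.00137; Haaland gives 1/√f = -1.8 log₁₀[0.000156+5.39e-05] = 6.622, so f = 0.0228.
ΔP = f(L/D_h)(ρV²/2) = 0.0228·3.721/0.08013·221 = 234.1 Pa.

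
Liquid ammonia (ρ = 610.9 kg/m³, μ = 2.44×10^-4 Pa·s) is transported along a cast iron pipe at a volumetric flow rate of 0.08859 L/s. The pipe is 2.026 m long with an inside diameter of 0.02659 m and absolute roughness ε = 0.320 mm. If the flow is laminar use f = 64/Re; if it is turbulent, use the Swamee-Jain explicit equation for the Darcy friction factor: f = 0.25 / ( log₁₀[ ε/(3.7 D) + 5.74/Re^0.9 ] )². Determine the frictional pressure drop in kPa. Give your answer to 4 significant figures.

Q = 0.08859 L/s = 0.08859/1000 = 8.859e-05 m³/s.
Cross-sectional area A = πD²/4 = π(0.02659)²/4 = 0.0005553 m²; mean velocity V = Q/A = 8.859e-05/0.0005553 = 0.1595 m/s.
Reynolds number Re = ρVD/μ = 610.9 · 0.1595 · 0.02659 / 0.000244 = 1.062e+04.
Re > 4000 → turbulent. Relative roughness ε/D = 0.00032/0.02659 = 0.012. Swamee-Jain: f = 0.25/(log₁₀[0.012/3.7 + 5.74/1.062e+04^0.9])² = 0.25/(log₁₀[0.00325 + 0.00137])² = 0.25/(-2.336)² = 0.04583.
Darcy-Weisbach: ΔP = f(L/D)(ρV²/2) = 0.04583·(2.026/0.02659)·(610.9·0.1595²/2) = 0.04583·76.19·7.774 = 27.15 Pa.
ΔP = 27.15 Pa = 0.02715 kPa.

ΔP ≈ 0.02715 kPa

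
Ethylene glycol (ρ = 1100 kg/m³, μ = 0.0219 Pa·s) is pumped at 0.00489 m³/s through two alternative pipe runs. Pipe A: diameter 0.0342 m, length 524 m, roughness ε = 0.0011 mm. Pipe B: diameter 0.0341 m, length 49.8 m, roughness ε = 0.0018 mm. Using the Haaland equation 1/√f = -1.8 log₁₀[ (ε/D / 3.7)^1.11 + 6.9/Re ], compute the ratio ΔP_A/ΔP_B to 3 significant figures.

Pipe A: V = Q/A = 0.00489/0.0009186 = 5.323 m/s; Re = 9144; ε/D = 3.22e-05; Haaland → f = 0.03169; ΔP_A = f(L/D)(ρV²/2) = 7.566e+06 Pa.
Pipe B: V = Q/A = 0.00489/0.0009133 = 5.354 m/s; Re = 9171; ε/D = 5.28e-05; Haaland → f = 0.03168; ΔP_B = f(L/D)(ρV²/2) = 7.296e+05 Pa.
ΔP_A/ΔP_B = 7.566e+06/7.296e+05 = 10.4.

ΔP_A/ΔP_B ≈ 10.4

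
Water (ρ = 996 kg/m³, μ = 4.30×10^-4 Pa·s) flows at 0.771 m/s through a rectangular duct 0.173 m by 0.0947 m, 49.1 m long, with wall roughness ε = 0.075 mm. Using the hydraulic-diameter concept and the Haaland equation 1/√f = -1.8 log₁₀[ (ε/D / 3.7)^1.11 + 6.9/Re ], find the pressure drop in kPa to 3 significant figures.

Hydraulic diameter D_h = 4A/P = 4·(0.173·0.0947)/(2·(0.173+0.0947)) = 0.06553/0.5354 = 0.1224 m.
Re = ρVD_h/μ = 996·0.771·0.1224/0.00043 = 2.186e+05.
ε/D_h = 7.5e-05/0.1224 = 0.000613; Haaland gives 1/√f = -1.8 log₁₀[6.36e-05+3.16e-05] = 7.239, so f = 0.01908.
ΔP = f(L/D_h)(ρV²/2) = 0.01908·49.1/0.1224·296 = 2266 Pa.
ΔP = 2.27 kPa.

ΔP ≈ 2.27 kPa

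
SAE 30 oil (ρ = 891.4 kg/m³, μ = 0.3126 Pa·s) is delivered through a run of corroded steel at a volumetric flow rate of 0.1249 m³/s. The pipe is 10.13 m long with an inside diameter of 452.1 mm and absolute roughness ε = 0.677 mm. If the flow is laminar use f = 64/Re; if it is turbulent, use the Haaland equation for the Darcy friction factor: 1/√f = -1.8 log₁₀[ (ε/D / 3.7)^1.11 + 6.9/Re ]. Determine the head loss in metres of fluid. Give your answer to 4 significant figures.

h_f ≈ 0.04411 m

Cross-sectional area A = πD²/4 = π(0.4521)²/4 = 0.1605 m²; mean velocity V = Q/A = 0.1249/0.1605 = 0.778 m/s.
Reynolds number Re = ρVD/μ = 891.4 · 0.778 · 0.4521 / 0.313 = 1003.
Re < 2300 → laminar flow, so f = 64/Re = 64/1003 = 0.06381 (the turbulent correlation is not needed).
Darcy-Weisbach: ΔP = f(L/D)(ρV²/2) = 0.06381·(10.13/0.4521)·(891.4·0.778²/2) = 0.06381·22.41·269.8 = 385.7 Pa.
Head loss h_f = ΔP/(ρg) = 385.7/(891.4·9.81) = 0.04411 m.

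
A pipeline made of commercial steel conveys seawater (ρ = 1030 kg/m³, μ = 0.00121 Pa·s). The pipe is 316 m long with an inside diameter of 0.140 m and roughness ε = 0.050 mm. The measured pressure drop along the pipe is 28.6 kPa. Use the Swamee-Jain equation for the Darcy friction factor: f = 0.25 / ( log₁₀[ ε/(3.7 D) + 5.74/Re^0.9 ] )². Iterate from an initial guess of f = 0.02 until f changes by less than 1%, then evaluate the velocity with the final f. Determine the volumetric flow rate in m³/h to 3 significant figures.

Rearranging Darcy-Weisbach: V = √(2·ΔP·D/(f·L·ρ)). With ε/D = 5e-05/0.14 = 0.000357, iterate starting from f = 0.02:
  f = 0.02 → V = √(2·2.86e+04·0.14/(0.02·316·1030)) = 1.109 m/s; Re = ρVD/μ = 1.322e+05; f → 0.01904
  f = 0.01904 → V = 1.137 m/s; Re = 1.355e+05; f → 0.01898
Converged (Δf/f < 1%). With the final f = 0.01898: V = √(2·2.86e+04·0.14/(0.01898·316·1030)) = 1.139 m/s.
Q = V·A = 1.139·(π/4·0.14²) = 0.01753 m³/s = 63.1 m³/h.

Q ≈ 63.1 m³/h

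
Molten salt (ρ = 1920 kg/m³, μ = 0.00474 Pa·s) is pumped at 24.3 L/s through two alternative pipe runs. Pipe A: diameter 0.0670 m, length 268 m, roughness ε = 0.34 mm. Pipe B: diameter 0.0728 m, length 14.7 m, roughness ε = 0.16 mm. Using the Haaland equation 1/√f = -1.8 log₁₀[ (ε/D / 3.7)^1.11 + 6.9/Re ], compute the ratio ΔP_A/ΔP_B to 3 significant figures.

ΔP_A/ΔP_B ≈ 34.4

Pipe A: V = Q/A = 0.0243/0.003526 = 6.892 m/s; Re = 1.871e+05; ε/D = 0.00507; Haaland → f = 0.03102; ΔP_A = f(L/D)(ρV²/2) = 5.659e+06 Pa.
Pipe B: V = Q/A = 0.0243/0.004162 = 5.838 m/s; Re = 1.722e+05; ε/D = 0.0022; Haaland → f = 0.02492; ΔP_B = f(L/D)(ρV²/2) = 1.646e+05 Pa.
ΔP_A/ΔP_B = 5.659e+06/1.646e+05 = 34.4.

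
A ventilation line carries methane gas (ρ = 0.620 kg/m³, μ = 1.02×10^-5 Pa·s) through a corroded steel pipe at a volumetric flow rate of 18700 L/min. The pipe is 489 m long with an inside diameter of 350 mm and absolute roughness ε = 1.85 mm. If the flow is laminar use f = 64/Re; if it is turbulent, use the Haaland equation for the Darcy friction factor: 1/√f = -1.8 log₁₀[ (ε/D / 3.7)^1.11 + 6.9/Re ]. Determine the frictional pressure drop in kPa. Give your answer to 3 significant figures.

ΔP ≈ 0.146 kPa

Q = 18700 L/min = 18700/60000 = 0.3117 m³/s.
Cross-sectional area A = πD²/4 = π(0.35)²/4 = 0.09621 m²; mean velocity V = Q/A = 0.3117/0.09621 = 3.239 m/s.
Reynolds number Re = ρVD/μ = 0.62 · 3.239 · 0.35 / 1.02e-05 = 6.892e+04.
Re > 4000 → turbulent. Relative roughness ε/D = 0.00185/0.35 = 0.00529. Haaland: 1/√f = -1.8 log₁₀[(0.00529/3.7)^1.11 + 6.9/6.892e+04] = -1.8 log₁₀[0.000695 + 0.0001] = 5.579, so f = 0.03212.
Darcy-Weisbach: ΔP = f(L/D)(ρV²/2) = 0.03212·(489/0.35)·(0.62·3.239²/2) = 0.03212·1397·3.253 = 146 Pa.
ΔP = 146 Pa = 0.146 kPa.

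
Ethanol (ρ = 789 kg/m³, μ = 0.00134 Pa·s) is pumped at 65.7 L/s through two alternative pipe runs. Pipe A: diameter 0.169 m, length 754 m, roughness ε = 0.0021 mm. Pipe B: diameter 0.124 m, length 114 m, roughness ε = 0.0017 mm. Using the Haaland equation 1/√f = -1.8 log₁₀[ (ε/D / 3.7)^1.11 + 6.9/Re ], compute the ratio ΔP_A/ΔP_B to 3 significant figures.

Pipe A: V = Q/A = 0.0657/0.02243 = 2.929 m/s; Re = 2.914e+05; ε/D = 1.24e-05; Haaland → f = 0.01452; ΔP_A = f(L/D)(ρV²/2) = 2.192e+05 Pa.
Pipe B: V = Q/A = 0.0657/0.01208 = 5.44 m/s; Re = 3.972e+05; ε/D = 1.37e-05; Haaland → f = 0.01375; ΔP_B = f(L/D)(ρV²/2) = 1.476e+05 Pa.
ΔP_A/ΔP_B = 2.192e+05/1.476e+05 = 1.48.

ΔP_A/ΔP_B ≈ 1.48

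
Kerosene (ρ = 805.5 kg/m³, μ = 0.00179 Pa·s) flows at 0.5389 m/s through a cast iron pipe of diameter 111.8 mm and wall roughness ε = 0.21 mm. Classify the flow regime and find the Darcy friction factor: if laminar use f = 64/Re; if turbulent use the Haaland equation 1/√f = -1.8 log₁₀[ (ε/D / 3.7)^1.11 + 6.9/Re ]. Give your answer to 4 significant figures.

Re = ρVD/μ = 805.5·0.5389·0.1118/0.00179 = 2.711e+04.
Re > 4000 → turbulent. ε/D = 0.00021/0.1118 = 0.00188; Haaland: 1/√f = -1.8 log₁₀[0.00022 + 0.000254] = 5.982, so f = 0.02794.

f ≈ 0.02794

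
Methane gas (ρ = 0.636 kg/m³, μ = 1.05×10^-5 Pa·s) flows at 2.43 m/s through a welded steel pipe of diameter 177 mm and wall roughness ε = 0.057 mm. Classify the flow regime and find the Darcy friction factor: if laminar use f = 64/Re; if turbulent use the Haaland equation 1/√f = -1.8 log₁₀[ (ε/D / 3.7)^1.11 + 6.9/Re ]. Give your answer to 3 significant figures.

f ≈ 0.0248

Re = ρVD/μ = 0.636·2.43·0.177/1.05e-05 = 2.605e+04.
Re > 4000 → turbulent. ε/D = 5.7e-05/0.177 = 0.000322; Haaland: 1/√f = -1.8 log₁₀[3.11e-05 + 0.000265] = 6.352, so f = 0.02479.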